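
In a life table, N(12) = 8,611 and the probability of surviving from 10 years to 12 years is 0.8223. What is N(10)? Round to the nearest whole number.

N(10) = N(12) / p = 8,611 / 0.8223 = 10472.

10472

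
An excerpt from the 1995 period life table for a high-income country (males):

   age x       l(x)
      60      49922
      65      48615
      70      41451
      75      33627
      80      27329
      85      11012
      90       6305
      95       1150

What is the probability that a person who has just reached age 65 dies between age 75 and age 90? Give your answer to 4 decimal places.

0.5620

This is the probability of reaching 75 but not 90, conditional on being alive at 65: (l(75) − l(90)) / l(65).
= (33627 − 6305) / 48615 = 27322 / 48615 = 0.562008.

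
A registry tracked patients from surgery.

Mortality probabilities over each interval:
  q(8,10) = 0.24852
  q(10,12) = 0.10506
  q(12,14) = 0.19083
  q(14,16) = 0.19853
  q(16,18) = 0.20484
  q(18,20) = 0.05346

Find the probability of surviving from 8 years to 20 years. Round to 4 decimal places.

0.3283

Chaining the interval survival probabilities: (1 − 0.24852) × (1 − 0.10506) × (1 − 0.19083) × (1 − 0.19853) × (1 − 0.20484) × (1 − 0.05346).
= 0.75148 × 0.89494 × 0.80917 × 0.80147 × 0.79516 × 0.94654 = 0.328271.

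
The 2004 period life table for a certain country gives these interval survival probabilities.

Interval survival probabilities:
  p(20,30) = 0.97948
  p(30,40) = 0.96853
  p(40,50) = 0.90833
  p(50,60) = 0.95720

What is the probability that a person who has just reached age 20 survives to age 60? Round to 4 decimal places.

Survival from 20 to 60 is the product of surviving each interval: 0.97948 × 0.96853 × 0.90833 × 0.95720.
= 0.824812.

0.8248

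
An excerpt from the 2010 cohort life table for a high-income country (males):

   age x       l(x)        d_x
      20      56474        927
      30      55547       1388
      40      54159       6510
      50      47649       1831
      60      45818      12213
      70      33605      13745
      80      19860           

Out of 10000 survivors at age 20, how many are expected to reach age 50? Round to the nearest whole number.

The relevant probability is 47649/56474 = 0.843733.
Expected number = 10000 × 0.843733 = 8437.

8437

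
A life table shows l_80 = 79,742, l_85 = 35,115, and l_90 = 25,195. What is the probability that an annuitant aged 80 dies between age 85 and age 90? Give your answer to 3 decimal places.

0.124

We want 5|5q80 = (l_85 − l_90)/l_80.
This is the probability of reaching 85 but not 90, conditional on being alive at 80: (l_85 − l_90) / l_80.
= (35,115 − 25,195) / 79,742 = 9,920 / 79,742 = 0.124401.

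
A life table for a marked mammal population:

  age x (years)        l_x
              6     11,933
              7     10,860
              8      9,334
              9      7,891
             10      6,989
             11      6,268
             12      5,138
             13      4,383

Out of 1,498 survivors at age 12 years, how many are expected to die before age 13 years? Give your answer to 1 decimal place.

The relevant probability is 1 − 4,383/5,138 = 0.146944.
Expected number = 1,498 × 0.146944 = 220.1.

220.1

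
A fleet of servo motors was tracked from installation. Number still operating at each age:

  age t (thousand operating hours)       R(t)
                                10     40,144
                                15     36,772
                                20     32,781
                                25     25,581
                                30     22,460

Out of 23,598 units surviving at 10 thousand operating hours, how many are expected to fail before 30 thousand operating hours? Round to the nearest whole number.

The relevant probability is 1 − 22,460/40,144 = 0.440514.
Expected number = 23,598 × 0.440514 = 10395.

10395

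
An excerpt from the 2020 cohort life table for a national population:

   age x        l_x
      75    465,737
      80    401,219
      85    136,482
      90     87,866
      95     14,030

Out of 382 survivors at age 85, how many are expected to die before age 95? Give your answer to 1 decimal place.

342.7

The relevant probability is 1 − 14,030/136,482 = 0.897203.
Expected number = 382 × 0.897203 = 342.7.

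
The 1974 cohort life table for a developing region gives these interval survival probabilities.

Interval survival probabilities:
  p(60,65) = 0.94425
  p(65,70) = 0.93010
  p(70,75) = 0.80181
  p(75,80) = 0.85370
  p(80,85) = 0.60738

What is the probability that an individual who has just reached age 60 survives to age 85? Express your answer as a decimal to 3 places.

0.365

The overall survival probability is 0.94425 × 0.93010 × 0.80181 × 0.85370 × 0.60738.
= 0.365135.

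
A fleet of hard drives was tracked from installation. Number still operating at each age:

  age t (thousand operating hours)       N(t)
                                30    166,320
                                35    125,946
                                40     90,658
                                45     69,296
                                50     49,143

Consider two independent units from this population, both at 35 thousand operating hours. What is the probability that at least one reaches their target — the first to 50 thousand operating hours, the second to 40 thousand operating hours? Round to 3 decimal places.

p₁ = N(50)/N(35) = 49,143/125,946 = 0.390191; p₂ = N(40)/N(35) = 90,658/125,946 = 0.719816.
P(at least one) = 1 − (1−p₁)(1−p₂) = 1 − 0.609809 × 0.280184 = 0.829141.

0.829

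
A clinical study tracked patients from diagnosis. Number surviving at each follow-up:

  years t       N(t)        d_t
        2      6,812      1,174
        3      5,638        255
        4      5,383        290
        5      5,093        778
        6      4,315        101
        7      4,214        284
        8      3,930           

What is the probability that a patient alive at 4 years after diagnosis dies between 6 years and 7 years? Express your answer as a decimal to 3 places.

0.019

This is the probability of reaching 6 but not 7, conditional on being alive at 4: (N(6) − N(7)) / N(4).
= (4,315 − 4,214) / 5,383 = 101 / 5,383 = 0.018763.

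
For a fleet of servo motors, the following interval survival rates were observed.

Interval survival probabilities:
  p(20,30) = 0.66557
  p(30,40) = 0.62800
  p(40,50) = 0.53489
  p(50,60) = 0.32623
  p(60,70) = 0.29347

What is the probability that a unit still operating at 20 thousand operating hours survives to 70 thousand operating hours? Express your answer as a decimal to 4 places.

0.0214

Chaining the interval survival probabilities: 0.66557 × 0.62800 × 0.53489 × 0.32623 × 0.29347.
= 0.021405.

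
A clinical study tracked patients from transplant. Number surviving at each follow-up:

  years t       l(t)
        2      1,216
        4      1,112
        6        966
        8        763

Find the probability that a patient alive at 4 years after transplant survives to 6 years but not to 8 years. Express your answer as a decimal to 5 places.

0.18255

This is the probability of reaching 6 but not 8, conditional on being alive at 4: (l(6) − l(8)) / l(4).
= (966 − 763) / 1,112 = 203 / 1,112 = 0.182554.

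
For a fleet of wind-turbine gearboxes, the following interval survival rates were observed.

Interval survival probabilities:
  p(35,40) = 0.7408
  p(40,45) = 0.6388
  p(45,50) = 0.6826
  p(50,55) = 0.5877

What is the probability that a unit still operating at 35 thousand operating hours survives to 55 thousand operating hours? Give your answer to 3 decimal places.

0.190

Survival from 35 to 55 is the product of surviving each interval: 0.7408 × 0.6388 × 0.6826 × 0.5877.
= 0.189840.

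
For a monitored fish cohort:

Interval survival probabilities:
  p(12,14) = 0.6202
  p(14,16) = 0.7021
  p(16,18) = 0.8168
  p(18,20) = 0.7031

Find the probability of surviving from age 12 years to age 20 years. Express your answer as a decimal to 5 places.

The overall survival probability is 0.6202 × 0.7021 × 0.8168 × 0.7031.
= 0.250071.

0.25007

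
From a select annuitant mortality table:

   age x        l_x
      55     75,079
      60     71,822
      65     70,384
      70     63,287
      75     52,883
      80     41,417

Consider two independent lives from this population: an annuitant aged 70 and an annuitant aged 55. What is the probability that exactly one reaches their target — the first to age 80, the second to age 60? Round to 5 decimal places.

0.35897

p₁ = l_80/l_70 = 41,417/63,287 = 0.654431; p₂ = l_60/l_55 = 71,822/75,079 = 0.956619.
P(exactly one) = p₁(1−p₂) + (1−p₁)p₂ = 0.028390 + 0.330578 = 0.358968.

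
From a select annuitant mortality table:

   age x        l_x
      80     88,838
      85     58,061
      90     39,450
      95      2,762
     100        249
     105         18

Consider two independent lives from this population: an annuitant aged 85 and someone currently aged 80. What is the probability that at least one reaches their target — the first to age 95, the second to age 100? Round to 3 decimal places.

0.050

p₁ = l_95/l_85 = 2,762/58,061 = 0.047571; p₂ = l_100/l_80 = 249/88,838 = 0.002803.
P(at least one) = 1 − (1−p₁)(1−p₂) = 1 − 0.952429 × 0.997197 = 0.050241.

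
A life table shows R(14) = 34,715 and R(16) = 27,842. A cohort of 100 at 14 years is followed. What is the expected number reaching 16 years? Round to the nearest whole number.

The relevant probability is 27,842/34,715 = 0.802016.
Expected number = 100 × 0.802016 = 80.

80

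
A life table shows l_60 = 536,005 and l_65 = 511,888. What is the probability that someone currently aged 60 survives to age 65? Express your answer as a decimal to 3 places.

We want 5p60 = l_65/l_60.
The conditional survival probability is l_65/l_60 = 511,888/536,005 = 0.955006.

0.955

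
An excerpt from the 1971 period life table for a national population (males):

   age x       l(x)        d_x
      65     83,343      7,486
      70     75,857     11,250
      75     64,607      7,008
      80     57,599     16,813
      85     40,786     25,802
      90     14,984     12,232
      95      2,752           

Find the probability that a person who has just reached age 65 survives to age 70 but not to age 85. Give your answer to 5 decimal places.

This is the probability of reaching 70 but not 85, conditional on being alive at 65: (l(70) − l(85)) / l(65).
= (75,857 − 40,786) / 83,343 = 35,071 / 83,343 = 0.420803.

0.42080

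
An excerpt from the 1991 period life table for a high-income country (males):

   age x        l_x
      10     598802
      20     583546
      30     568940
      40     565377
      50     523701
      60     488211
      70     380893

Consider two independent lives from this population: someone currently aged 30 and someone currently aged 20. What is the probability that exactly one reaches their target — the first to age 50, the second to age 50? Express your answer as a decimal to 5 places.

0.16576

p₁ = l_50/l_30 = 523701/568940 = 0.920485; p₂ = l_50/l_20 = 523701/583546 = 0.897446.
P(exactly one) = p₁(1−p₂) + (1−p₁)p₂ = 0.094399 + 0.071360 = 0.165760.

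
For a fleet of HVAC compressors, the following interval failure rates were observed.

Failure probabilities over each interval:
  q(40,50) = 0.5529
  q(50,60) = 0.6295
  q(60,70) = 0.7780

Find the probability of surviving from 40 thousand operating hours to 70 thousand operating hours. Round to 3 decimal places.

0.037

Survival from 40 to 70 is the product of surviving each interval: (1 − 0.5529) × (1 − 0.6295) × (1 − 0.7780).
= 0.4471 × 0.3705 × 0.2220 = 0.036774.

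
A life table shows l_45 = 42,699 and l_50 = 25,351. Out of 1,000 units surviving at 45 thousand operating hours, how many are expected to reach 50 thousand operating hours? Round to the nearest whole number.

594

The relevant probability is 25,351/42,699 = 0.593714.
Expected number = 1,000 × 0.593714 = 594.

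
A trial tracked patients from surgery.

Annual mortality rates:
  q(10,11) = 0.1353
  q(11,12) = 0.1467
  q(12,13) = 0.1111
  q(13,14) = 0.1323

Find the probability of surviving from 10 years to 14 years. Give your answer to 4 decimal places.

Survival from 10 to 14 is the product of surviving each interval: (1 − 0.1353) × (1 − 0.1467) × (1 − 0.1111) × (1 − 0.1323).
= 0.8647 × 0.8533 × 0.8889 × 0.8677 = 0.569101.

0.5691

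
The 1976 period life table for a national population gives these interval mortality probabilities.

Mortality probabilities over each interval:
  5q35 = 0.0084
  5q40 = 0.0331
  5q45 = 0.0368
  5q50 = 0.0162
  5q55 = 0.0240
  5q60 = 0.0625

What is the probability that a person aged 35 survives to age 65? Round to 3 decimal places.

0.831

Chaining the interval survival probabilities: (1 − 0.0084) × (1 − 0.0331) × (1 − 0.0368) × (1 − 0.0162) × (1 − 0.0240) × (1 − 0.0625).
= 0.9916 × 0.9669 × 0.9632 × 0.9838 × 0.9760 × 0.9375 = 0.831309.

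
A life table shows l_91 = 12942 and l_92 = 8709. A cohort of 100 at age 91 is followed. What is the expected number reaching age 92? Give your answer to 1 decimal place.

The relevant probability is 8709/12942 = 0.672925.
Expected number = 100 × 0.672925 = 67.3.

67.3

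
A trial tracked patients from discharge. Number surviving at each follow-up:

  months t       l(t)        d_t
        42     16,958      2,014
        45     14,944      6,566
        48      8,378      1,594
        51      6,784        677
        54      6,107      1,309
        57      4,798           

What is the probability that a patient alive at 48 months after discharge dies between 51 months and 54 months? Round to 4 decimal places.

0.0808

This is the probability of reaching 51 but not 54, conditional on being alive at 48: (l(51) − l(54)) / l(48).
= (6,784 − 6,107) / 8,378 = 677 / 8,378 = 0.080807.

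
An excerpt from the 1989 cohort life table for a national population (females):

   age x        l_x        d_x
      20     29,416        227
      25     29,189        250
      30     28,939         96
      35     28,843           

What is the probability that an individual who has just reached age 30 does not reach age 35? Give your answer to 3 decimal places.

P(die before 35 | alive at 30) = 1 − l_35/l_30 = 1 − 28,843/28,939 = (96)/28,939 = 0.003317.

0.003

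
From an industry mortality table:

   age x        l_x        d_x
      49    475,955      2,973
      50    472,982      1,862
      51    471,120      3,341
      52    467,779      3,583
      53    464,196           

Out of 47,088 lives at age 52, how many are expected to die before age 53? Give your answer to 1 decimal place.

The relevant probability is 1 − 464,196/467,779 = 0.007660.
Expected number = 47,088 × 0.007660 = 360.7.

360.7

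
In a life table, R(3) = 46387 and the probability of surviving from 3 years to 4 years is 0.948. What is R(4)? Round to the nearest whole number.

43975

R(4) = R(3) × p = 46387 × 0.948 = 43975.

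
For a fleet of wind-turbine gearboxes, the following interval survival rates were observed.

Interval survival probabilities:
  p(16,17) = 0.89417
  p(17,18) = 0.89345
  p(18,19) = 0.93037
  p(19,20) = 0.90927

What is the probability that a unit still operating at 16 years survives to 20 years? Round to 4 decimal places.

Survival from 16 to 20 is the product of surviving each interval: 0.89417 × 0.89345 × 0.93037 × 0.90927.
= 0.675832.

0.6758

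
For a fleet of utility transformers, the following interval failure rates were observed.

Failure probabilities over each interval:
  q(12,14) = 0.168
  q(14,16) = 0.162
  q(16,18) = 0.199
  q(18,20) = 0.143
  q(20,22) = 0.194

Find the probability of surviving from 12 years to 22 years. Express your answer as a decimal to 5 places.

The overall survival probability is (1 − 0.168) × (1 − 0.162) × (1 − 0.199) × (1 − 0.143) × (1 − 0.194).
= 0.832 × 0.838 × 0.801 × 0.857 × 0.806 = 0.385759.

0.38576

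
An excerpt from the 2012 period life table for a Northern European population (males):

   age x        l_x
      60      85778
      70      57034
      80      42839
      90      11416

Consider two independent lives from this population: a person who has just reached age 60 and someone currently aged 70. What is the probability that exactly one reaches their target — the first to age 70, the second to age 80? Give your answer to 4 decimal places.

p₁ = l_70/l_60 = 57034/85778 = 0.664902; p₂ = l_80/l_70 = 42839/57034 = 0.751113.
P(exactly one) = p₁(1−p₂) + (1−p₁)p₂ = 0.165485 + 0.251696 = 0.417182.

0.4172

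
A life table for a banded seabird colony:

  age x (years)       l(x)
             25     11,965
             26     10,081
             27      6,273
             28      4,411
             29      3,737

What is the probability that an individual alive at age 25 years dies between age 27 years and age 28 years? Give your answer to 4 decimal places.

0.1556

This is the probability of reaching 27 but not 28, conditional on being alive at 25: (l(27) − l(28)) / l(25).
= (6,273 − 4,411) / 11,965 = 1,862 / 11,965 = 0.155621.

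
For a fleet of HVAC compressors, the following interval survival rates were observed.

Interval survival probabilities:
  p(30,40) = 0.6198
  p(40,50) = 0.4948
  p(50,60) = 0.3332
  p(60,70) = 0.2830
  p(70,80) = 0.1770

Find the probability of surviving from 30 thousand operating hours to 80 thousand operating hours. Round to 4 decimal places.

0.0051

The overall survival probability is 0.6198 × 0.4948 × 0.3332 × 0.2830 × 0.1770.
= 0.005119.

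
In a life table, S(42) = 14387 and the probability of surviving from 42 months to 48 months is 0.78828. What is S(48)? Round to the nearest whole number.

S(48) = S(42) × p = 14387 × 0.78828 = 11341.

11341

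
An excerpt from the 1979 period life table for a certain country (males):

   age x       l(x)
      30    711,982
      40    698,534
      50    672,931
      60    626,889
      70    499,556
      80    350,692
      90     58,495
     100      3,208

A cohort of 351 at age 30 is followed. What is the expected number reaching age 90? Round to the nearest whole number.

29

The relevant probability is 58,495/711,982 = 0.082158.
Expected number = 351 × 0.082158 = 29.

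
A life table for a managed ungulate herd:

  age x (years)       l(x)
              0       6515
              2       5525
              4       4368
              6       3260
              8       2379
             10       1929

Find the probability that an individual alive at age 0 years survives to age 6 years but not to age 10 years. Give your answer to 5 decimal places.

0.20430

This is the probability of reaching 6 but not 10, conditional on being alive at 0: (l(6) − l(10)) / l(0).
= (3260 − 1929) / 6515 = 1331 / 6515 = 0.204298.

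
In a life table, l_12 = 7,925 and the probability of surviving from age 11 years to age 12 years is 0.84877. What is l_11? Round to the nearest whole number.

l_11 = l_12 / p = 7,925 / 0.84877 = 9337.

9337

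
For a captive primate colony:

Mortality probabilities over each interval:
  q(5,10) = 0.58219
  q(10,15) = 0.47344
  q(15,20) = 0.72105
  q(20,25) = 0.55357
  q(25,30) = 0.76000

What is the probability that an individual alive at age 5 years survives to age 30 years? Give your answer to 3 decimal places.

0.007

Survival from 5 to 30 is the product of surviving each interval: (1 − 0.58219) × (1 − 0.47344) × (1 − 0.72105) × (1 − 0.55357) × (1 − 0.76000).
= 0.41781 × 0.52656 × 0.27895 × 0.44643 × 0.24000 = 0.006575.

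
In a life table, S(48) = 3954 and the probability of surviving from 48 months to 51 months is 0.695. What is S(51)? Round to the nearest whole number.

S(51) = S(48) × p = 3954 × 0.695 = 2748.

2748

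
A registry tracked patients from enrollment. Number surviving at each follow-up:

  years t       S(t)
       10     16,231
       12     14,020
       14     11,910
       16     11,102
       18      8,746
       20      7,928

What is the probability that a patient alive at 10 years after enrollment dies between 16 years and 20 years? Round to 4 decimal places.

0.1956

This is the probability of reaching 16 but not 20, conditional on being alive at 10: (S(16) − S(20)) / S(10).
= (11,102 − 7,928) / 16,231 = 3,174 / 16,231 = 0.195552.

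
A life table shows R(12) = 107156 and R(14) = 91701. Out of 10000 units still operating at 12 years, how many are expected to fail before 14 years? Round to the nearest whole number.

1442

The relevant probability is 1 − 91701/107156 = 0.144229.
Expected number = 10000 × 0.144229 = 1442.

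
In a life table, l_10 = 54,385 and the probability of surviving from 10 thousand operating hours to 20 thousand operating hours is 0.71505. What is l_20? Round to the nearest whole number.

38888

l_20 = l_10 × p = 54,385 × 0.71505 = 38888.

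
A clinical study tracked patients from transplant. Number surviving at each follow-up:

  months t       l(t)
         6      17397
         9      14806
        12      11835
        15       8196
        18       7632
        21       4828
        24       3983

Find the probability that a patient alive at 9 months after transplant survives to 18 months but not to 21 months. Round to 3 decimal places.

This is the probability of reaching 18 but not 21, conditional on being alive at 9: (l(18) − l(21)) / l(9).
= (7632 − 4828) / 14806 = 2804 / 14806 = 0.189383.

0.189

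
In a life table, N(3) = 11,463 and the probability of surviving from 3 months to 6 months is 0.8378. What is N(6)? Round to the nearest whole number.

N(6) = N(3) × p = 11,463 × 0.8378 = 9604.

9604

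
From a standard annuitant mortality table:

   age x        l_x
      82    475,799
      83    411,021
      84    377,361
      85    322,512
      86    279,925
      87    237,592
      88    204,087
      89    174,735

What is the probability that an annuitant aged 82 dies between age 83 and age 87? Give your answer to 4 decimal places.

0.3645

This is the probability of reaching 83 but not 87, conditional on being alive at 82: (l_83 − l_87) / l_82.
= (411,021 − 237,592) / 475,799 = 173,429 / 475,799 = 0.364501.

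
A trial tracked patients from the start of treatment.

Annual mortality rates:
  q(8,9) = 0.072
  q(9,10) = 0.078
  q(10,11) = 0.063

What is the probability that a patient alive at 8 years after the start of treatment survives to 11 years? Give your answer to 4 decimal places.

0.8017

The overall survival probability is (1 − 0.072) × (1 − 0.078) × (1 − 0.063).
= 0.928 × 0.922 × 0.937 = 0.801712.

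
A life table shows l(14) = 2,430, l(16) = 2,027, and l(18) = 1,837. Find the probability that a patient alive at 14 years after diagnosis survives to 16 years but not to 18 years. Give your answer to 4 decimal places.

This is the probability of reaching 16 but not 18, conditional on being alive at 14: (l(16) − l(18)) / l(14).
= (2,027 − 1,837) / 2,430 = 190 / 2,430 = 0.078189.

0.0782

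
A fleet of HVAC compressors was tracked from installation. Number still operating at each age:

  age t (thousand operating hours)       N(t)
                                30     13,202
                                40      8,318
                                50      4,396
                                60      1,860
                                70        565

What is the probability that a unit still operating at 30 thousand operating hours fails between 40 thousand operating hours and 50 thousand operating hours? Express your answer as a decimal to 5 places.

This is the probability of reaching 40 but not 50, conditional on being operational at 30: (N(40) − N(50)) / N(30).
= (8,318 − 4,396) / 13,202 = 3,922 / 13,202 = 0.297076.

0.29708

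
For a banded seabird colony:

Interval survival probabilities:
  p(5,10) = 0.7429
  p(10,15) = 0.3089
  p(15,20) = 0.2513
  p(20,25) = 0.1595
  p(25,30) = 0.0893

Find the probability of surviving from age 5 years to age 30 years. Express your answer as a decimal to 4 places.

0.0008

P(survive 5→30) = 0.7429 × 0.3089 × 0.2513 × 0.1595 × 0.0893.
= 0.000821.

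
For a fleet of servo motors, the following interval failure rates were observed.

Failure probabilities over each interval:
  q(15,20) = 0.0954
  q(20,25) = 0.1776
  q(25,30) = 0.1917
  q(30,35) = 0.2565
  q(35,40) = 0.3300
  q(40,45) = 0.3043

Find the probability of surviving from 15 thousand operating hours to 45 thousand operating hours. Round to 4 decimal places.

0.2084

The overall survival probability is (1 − 0.0954) × (1 − 0.1776) × (1 − 0.1917) × (1 − 0.2565) × (1 − 0.3300) × (1 − 0.3043).
= 0.9046 × 0.8224 × 0.8083 × 0.7435 × 0.6700 × 0.6957 = 0.208396.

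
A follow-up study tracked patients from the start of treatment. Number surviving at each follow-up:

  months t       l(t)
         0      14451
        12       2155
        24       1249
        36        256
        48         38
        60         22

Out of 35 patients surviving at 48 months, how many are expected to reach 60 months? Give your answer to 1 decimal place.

20.3

The relevant probability is 22/38 = 0.578947.
Expected number = 35 × 0.578947 = 20.3.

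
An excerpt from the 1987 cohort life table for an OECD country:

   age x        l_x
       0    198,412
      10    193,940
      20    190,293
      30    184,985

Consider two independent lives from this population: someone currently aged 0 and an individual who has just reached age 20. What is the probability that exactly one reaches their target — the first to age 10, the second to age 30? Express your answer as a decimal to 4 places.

p₁ = l_10/l_0 = 193,940/198,412 = 0.977461; p₂ = l_30/l_20 = 184,985/190,293 = 0.972106.
P(exactly one) = p₁(1−p₂) + (1−p₁)p₂ = 0.027265 + 0.021910 = 0.049176.

0.0492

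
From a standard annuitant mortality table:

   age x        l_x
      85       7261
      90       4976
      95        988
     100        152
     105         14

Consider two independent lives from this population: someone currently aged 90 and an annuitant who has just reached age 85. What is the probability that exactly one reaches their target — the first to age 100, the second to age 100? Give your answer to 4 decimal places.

0.0502

p₁ = l_100/l_90 = 152/4976 = 0.030547; p₂ = l_100/l_85 = 152/7261 = 0.020934.
P(exactly one) = p₁(1−p₂) + (1−p₁)p₂ = 0.029908 + 0.020295 = 0.050202.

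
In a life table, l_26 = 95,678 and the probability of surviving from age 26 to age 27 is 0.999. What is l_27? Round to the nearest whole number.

l_27 = l_26 × p = 95,678 × 0.999 = 95582.

95582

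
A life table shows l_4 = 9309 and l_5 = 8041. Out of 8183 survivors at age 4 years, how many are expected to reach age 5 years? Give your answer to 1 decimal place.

7068.4

The relevant probability is 8041/9309 = 0.863788.
Expected number = 8183 × 0.863788 = 7068.4.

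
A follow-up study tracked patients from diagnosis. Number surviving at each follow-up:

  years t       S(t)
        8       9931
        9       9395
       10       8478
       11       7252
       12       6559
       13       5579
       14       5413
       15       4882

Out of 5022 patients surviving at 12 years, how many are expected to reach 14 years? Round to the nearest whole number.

4145

The relevant probability is 5413/6559 = 0.825278.
Expected number = 5022 × 0.825278 = 4145.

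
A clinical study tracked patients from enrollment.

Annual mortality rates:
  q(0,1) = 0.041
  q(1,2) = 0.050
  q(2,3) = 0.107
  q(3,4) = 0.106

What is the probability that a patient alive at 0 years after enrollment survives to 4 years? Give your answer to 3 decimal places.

Survival from 0 to 4 is the product of surviving each interval: (1 − 0.041) × (1 − 0.050) × (1 − 0.107) × (1 − 0.106).
= 0.959 × 0.950 × 0.893 × 0.894 = 0.727329.

0.727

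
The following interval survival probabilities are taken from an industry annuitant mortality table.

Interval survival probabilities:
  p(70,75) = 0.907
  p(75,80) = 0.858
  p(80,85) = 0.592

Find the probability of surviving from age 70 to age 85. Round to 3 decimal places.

The overall survival probability is 0.907 × 0.858 × 0.592.
= 0.460698.

0.461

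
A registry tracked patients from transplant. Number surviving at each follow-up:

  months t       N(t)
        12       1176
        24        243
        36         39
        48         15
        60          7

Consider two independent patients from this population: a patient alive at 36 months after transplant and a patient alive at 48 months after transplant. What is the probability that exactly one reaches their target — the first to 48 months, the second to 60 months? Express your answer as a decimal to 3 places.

0.492

p₁ = N(48)/N(36) = 15/39 = 0.384615; p₂ = N(60)/N(48) = 7/15 = 0.466667.
P(exactly one) = p₁(1−p₂) + (1−p₁)p₂ = 0.205128 + 0.287180 = 0.492308.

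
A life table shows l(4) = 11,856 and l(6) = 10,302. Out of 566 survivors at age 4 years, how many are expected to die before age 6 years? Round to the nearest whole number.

74

The relevant probability is 1 − 10,302/11,856 = 0.131073.
Expected number = 566 × 0.131073 = 74.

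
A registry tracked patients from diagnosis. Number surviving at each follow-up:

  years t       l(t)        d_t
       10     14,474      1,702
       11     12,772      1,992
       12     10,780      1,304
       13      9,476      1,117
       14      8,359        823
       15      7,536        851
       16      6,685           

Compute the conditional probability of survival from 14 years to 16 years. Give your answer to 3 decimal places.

The conditional survival probability is l(16)/l(14) = 6,685/8,359 = 0.799737.

0.800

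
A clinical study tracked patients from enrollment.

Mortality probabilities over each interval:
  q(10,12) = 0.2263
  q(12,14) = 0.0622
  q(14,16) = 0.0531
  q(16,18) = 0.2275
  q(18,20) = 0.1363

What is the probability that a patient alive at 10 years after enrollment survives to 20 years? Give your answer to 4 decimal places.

0.4584

Chaining the interval survival probabilities: (1 − 0.2263) × (1 − 0.0622) × (1 − 0.0531) × (1 − 0.2275) × (1 − 0.1363).
= 0.7737 × 0.9378 × 0.9469 × 0.7725 × 0.8637 = 0.458404.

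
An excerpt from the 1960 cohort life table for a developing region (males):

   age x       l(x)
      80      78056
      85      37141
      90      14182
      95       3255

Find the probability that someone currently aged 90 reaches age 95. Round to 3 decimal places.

0.230

The conditional survival probability is l(95)/l(90) = 3255/14182 = 0.229516.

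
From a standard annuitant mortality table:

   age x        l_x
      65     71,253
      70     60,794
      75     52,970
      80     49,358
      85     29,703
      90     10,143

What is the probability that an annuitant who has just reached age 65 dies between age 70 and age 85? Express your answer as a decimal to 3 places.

We want 5|15q65 = (l_70 − l_85)/l_65.
This is the probability of reaching 70 but not 85, conditional on being alive at 65: (l_70 − l_85) / l_65.
= (60,794 − 29,703) / 71,253 = 31,091 / 71,253 = 0.436347.

0.436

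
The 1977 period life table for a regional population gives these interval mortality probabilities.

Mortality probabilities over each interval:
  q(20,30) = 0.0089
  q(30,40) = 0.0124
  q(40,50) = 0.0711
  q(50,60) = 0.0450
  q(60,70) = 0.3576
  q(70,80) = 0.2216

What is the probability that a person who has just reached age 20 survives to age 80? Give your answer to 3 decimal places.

0.434

Survival from 20 to 80 is the product of surviving each interval: (1 − 0.0089) × (1 − 0.0124) × (1 − 0.0711) × (1 − 0.0450) × (1 − 0.3576) × (1 − 0.2216).
= 0.9911 × 0.9876 × 0.9289 × 0.9550 × 0.6424 × 0.7784 = 0.434189.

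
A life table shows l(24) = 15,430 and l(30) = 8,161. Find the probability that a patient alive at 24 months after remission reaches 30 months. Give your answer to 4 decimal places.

0.5289

The conditional survival probability is l(30)/l(24) = 8,161/15,430 = 0.528905.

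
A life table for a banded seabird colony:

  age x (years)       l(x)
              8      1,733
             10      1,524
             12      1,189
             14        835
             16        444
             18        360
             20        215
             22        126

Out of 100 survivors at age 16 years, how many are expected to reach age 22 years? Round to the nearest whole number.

The relevant probability is 126/444 = 0.283784.
Expected number = 100 × 0.283784 = 28.

28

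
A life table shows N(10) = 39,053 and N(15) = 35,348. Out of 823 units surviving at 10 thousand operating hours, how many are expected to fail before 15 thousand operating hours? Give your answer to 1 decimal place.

The relevant probability is 1 − 35,348/39,053 = 0.094871.
Expected number = 823 × 0.094871 = 78.1.

78.1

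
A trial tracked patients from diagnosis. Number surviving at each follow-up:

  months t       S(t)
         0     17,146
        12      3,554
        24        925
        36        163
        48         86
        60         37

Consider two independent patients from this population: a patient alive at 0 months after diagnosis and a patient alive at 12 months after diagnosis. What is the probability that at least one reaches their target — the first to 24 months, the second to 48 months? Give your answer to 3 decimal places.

0.077

p₁ = S(24)/S(0) = 925/17,146 = 0.053948; p₂ = S(48)/S(12) = 86/3,554 = 0.024198.
P(at least one) = 1 − (1−p₁)(1−p₂) = 1 − 0.946052 × 0.975802 = 0.076841.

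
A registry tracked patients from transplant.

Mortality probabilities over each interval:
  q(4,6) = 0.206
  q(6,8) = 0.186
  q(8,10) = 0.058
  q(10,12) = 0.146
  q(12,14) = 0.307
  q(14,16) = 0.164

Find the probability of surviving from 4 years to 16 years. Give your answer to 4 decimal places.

0.3012

Chaining the interval survival probabilities: (1 − 0.206) × (1 − 0.186) × (1 − 0.058) × (1 − 0.146) × (1 − 0.307) × (1 − 0.164).
= 0.794 × 0.814 × 0.942 × 0.854 × 0.693 × 0.836 = 0.301227.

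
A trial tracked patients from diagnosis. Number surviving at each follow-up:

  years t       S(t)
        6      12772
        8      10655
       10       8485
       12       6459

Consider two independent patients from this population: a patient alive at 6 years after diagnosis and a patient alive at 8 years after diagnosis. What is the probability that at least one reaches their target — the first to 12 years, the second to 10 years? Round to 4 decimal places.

p₁ = S(12)/S(6) = 6459/12772 = 0.505716; p₂ = S(10)/S(8) = 8485/10655 = 0.796340.
P(at least one) = 1 − (1−p₁)(1−p₂) = 1 − 0.494284 × 0.203660 = 0.899334.

0.8993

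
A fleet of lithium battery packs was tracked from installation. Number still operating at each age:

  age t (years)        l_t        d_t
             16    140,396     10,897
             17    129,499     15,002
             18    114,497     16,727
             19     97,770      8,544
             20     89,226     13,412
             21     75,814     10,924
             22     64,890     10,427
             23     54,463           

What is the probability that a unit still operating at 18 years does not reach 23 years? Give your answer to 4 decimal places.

P(fail before 23 | operational at 18) = 1 − l_23/l_18 = 1 − 54,463/114,497 = (60,034)/114,497 = 0.524328.

0.5243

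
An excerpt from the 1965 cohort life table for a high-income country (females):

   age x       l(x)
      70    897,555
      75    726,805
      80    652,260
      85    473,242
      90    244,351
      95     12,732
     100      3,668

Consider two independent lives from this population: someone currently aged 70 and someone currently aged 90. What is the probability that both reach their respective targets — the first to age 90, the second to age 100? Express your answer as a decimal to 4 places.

0.0041

p₁ = l(90)/l(70) = 244,351/897,555 = 0.272241; p₂ = l(100)/l(90) = 3,668/244,351 = 0.015011.
P(both) = p₁ × p₂ = 0.272241 × 0.015011 = 0.004087.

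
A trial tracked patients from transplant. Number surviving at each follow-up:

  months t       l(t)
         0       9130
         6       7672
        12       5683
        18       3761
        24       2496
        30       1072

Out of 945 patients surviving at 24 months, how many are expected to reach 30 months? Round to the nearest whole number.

406

The relevant probability is 1072/2496 = 0.429487.
Expected number = 945 × 0.429487 = 406.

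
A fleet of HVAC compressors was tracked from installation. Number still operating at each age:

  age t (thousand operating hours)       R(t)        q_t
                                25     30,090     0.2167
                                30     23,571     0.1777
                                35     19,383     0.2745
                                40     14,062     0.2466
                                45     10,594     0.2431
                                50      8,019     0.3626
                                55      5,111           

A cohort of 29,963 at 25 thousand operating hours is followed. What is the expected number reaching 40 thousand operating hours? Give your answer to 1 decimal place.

14002.6

The relevant probability is 14,062/30,090 = 0.467331.
Expected number = 29,963 × 0.467331 = 14002.6.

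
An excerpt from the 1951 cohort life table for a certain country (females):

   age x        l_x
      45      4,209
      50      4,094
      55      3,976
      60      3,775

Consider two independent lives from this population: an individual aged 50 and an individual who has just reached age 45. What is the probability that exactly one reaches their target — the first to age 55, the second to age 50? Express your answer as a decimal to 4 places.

p₁ = l_55/l_50 = 3,976/4,094 = 0.971177; p₂ = l_50/l_45 = 4,094/4,209 = 0.972678.
P(exactly one) = p₁(1−p₂) + (1−p₁)p₂ = 0.026534 + 0.028035 = 0.054570.

0.0546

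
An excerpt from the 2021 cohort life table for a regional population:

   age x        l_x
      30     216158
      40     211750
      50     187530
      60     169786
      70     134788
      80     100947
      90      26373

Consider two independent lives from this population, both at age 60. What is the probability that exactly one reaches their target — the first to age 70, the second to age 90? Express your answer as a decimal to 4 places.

0.7026

p₁ = l_70/l_60 = 134788/169786 = 0.793870; p₂ = l_90/l_60 = 26373/169786 = 0.155331.
P(exactly one) = p₁(1−p₂) + (1−p₁)p₂ = 0.670557 + 0.032018 = 0.702576.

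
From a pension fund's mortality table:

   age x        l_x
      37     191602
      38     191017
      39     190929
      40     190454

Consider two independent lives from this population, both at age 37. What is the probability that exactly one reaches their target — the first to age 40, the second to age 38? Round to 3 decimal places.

0.009

p₁ = l_40/l_37 = 190454/191602 = 0.994008; p₂ = l_38/l_37 = 191017/191602 = 0.996947.
P(exactly one) = p₁(1−p₂) + (1−p₁)p₂ = 0.003035 + 0.005974 = 0.009008.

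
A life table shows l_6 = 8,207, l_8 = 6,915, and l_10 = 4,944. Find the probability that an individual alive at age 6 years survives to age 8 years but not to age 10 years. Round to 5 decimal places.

This is the probability of reaching 8 but not 10, conditional on being alive at 6: (l_8 − l_10) / l_6.
= (6,915 − 4,944) / 8,207 = 1,971 / 8,207 = 0.240161.

0.24016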